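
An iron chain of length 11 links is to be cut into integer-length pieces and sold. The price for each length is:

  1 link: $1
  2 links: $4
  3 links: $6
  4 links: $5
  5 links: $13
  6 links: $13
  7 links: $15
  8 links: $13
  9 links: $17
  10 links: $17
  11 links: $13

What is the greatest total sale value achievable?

27

Let v[k] be the best obtainable value from length k. For each k, try every first piece i and keep the best of price[i] + v[k−i].
v[1] = 1
v[2] = max(1+1, 4+0) = 4
v[3] = max(1+4, 4+1, 6+0) = 6
v[4] = max(1+6, 4+4, 6+1, 5+0) = 8
v[5] = max(1+8, 4+6, 6+4, 5+1, 13+0) = 13
v[6] = max(1+13, 4+8, 6+6, 5+4, 13+1, 13+0) = 14
v[7] = max(1+14, 4+13, 6+8, …, 13+1, 15+0) = 17
v[8] = max(1+17, 4+14, 6+13, …, 15+1, 13+0) = 19
v[9] = max(1+19, 4+17, 6+14, …, 13+1, 17+0) = 21
v[10] = max(1+21, 4+19, 6+17, …, 17+1, 17+0) = 26
v[11] = max(1+26, 4+21, 6+19, …, 17+1, 13+0) = 27
One optimal cutting: 5 + 5 + 1 → $13 + $13 + $1 = $27.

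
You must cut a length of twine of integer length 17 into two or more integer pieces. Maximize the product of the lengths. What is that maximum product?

486

Define P[k] = max over 1≤i<k of i · max(k−i, P[k−i]); the inner max lets the remainder stay uncut if that's better.
P[2] = 1*max(1,0) = 1*1 = 1
P[3] = max(1*2, 2*1) = 2
P[4] = max(1*3, 2*2, 3*1) = 4
P[5] = max(1*4, 2*3, 3*2, 4*1) = 6
P[6] = max(1*6, 2*4, 3*3, 4*2, 5*1) = 9
P[7] = max(1*9, 2*6, 3*4, 4*3, 5*2, 6*1) = 12
P[8] = max(1*12, 2*9, 3*6, …, 6*2, 7*1) = 18
P[9] = max(1*18, 2*12, 3*9, …, 7*2, 8*1) = 27
P[10] = max(1*27, 2*18, 3*12, …, 8*2, 9*1) = 36
P[11] = max(1*36, 2*27, 3*18, …, 9*2, 10*1) = 54
P[12] = max(1*54, 2*36, 3*27, …, 10*2, 11*1) = 81
P[13] = max(1*81, 2*54, 3*36, …, 11*2, 12*1) = 108
P[14] = max(1*108, 2*81, 3*54, …, 12*2, 13*1) = 162
P[15] = max(1*162, 2*108, 3*81, …, 13*2, 14*1) = 243
P[16] = max(1*243, 2*162, 3*108, …, 14*2, 15*1) = 324
P[17] = max(1*324, 2*243, 3*162, …, 15*2, 16*1) = 486
One optimal split: 3 + 3 + 3 + 3 + 3 + 2; product 3*3*3*3*3*2 = 486.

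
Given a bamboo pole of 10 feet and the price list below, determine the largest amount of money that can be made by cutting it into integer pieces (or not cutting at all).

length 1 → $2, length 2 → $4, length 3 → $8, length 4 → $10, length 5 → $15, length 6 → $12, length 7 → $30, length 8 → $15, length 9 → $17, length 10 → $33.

38

Consider every possible first cut. R[k] is the best of p[i]+R[k−i] over all sellable i≤k.
R[1] = 2
R[2] = 4  (first piece 1, then R[1]=2)
R[3] = 8
R[4] = 10  (first piece 1, then R[3]=8)
R[5] = 15
R[6] = 17  (first piece 1, then R[5]=15)
R[7] = 30
R[8] = 32  (first piece 1, then R[7]=30)
R[9] = 34  (first piece 1, then R[8]=32)
R[10] = 38  (first piece 3, then R[7]=30)
One optimal cutting: 7 + 3 → $30 + $8 = $38.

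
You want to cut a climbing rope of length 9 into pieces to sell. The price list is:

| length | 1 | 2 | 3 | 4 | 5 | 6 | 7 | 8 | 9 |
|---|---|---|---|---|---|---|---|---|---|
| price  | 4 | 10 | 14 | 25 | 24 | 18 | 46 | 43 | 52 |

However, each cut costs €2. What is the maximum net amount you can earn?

54

Build r[k] bottom-up: r[k] = max over allowed piece i of (p[i] + r[k−i]) − 2 per cut.
r[1] = 4
r[2] = max(4+4-2, 10+0) = 10
r[3] = max(4+10-2, 10+4-2, 14+0) = 14
r[4] = max(4+14-2, 10+10-2, 14+4-2, 25+0) = 25
r[5] = max(4+25-2, 10+14-2, 14+10-2, 25+4-2, 24+0) = 27
r[6] = max(4+27-2, 10+25-2, 14+14-2, 25+10-2, 24+4-2, 18+0) = 33
r[7] = max(4+33-2, 10+27-2, 14+25-2, …, 18+4-2, 46+0) = 46
r[8] = max(4+46-2, 10+33-2, 14+27-2, …, 46+4-2, 43+0) = 48
r[9] = max(4+48-2, 10+46-2, 14+33-2, …, 43+4-2, 52+0) = 54
One optimal plan: pieces 7 + 2 (1 cut) → €56 − €2 = €54.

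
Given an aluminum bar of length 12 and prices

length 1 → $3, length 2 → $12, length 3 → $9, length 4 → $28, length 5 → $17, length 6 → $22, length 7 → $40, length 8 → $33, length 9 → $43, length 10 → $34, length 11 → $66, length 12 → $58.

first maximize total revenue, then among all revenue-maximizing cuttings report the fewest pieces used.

3

Let r[k] be the best obtainable value from length k. For each k, try every first piece i and keep the best of price[i] + r[k−i].
r[1] = 3
r[2] = max(3+3, 12+0) = 12
r[3] = max(3+12, 12+3, 9+0) = 15
r[4] = max(3+15, 12+12, 9+3, 28+0) = 28
r[5] = max(3+28, 12+15, 9+12, 28+3, 17+0) = 31
r[6] = max(3+31, 12+28, 9+15, 28+12, 17+3, 22+0) = 40
r[7] = max(3+40, 12+31, 9+28, …, 22+3, 40+0) = 43
r[8] = max(3+43, 12+40, 9+31, …, 40+3, 33+0) = 56
r[9] = max(3+56, 12+43, 9+40, …, 33+3, 43+0) = 59
r[10] = max(3+59, 12+56, 9+43, …, 43+3, 34+0) = 68
r[11] = max(3+68, 12+59, 9+56, …, 34+3, 66+0) = 71
r[12] = max(3+71, 12+68, 9+59, …, 66+3, 58+0) = 84
Maximum revenue is $84.
Now minimize piece count subject to staying optimal: for each k, pieces[k] = 1 + min over i with p[i]+r[k−i]=r[k] of pieces[k−i].
pieces[9] = 3
pieces[10] = 3
pieces[11] = 4
pieces[12] = 3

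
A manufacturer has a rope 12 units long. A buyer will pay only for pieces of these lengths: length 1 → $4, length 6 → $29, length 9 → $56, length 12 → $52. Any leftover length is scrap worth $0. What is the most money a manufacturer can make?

68

Consider every possible first cut. f[k] is the best of p[i]+f[k−i] over all sellable i≤k.
f[1] = 4
f[2] = 8  (first piece 1, then f[1]=4)
f[3] = 12  (first piece 1, then f[2]=8)
f[4] = 16  (first piece 1, then f[3]=12)
f[5] = 20  (first piece 1, then f[4]=16)
f[6] = max(4+20, 29+0) = 29
f[7] = max(4+29, 29+4) = 33
f[8] = max(4+33, 29+8) = 37
f[9] = max(4+37, 29+12, 56+0) = 56
f[10] = max(4+56, 29+16, 56+4) = 60
f[11] = max(4+60, 29+20, 56+8) = 64
f[12] = max(4+64, 29+29, 56+12, 52+0) = 68
One optimal cutting: 9 + 1 + 1 + 1 → $68.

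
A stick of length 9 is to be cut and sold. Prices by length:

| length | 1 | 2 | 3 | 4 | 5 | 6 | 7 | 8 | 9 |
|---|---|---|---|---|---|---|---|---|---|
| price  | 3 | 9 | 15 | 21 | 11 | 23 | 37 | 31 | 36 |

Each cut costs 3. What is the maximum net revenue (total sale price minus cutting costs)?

43

Build net[k] bottom-up: net[k] = max over allowed piece i of (p[i] + net[k−i]) − 3 per cut.
net[1] = 3
net[2] = max(3+3-3, 9+0) = 9
net[3] = max(3+9-3, 9+3-3, 15+0) = 15
net[4] = max(3+15-3, 9+9-3, 15+3-3, 21+0) = 21
net[5] = max(3+21-3, 9+15-3, 15+9-3, 21+3-3, 11+0) = 21
net[6] = max(3+21-3, 9+21-3, 15+15-3, 21+9-3, 11+3-3, 23+0) = 27
net[7] = max(3+27-3, 9+21-3, 15+21-3, …, 23+3-3, 37+0) = 37
net[8] = max(3+37-3, 9+27-3, 15+21-3, …, 37+3-3, 31+0) = 39
net[9] = max(3+39-3, 9+37-3, 15+27-3, …, 31+3-3, 36+0) = 43
One optimal plan: pieces 7 + 2 (1 cut) → 46 − 3 = 43.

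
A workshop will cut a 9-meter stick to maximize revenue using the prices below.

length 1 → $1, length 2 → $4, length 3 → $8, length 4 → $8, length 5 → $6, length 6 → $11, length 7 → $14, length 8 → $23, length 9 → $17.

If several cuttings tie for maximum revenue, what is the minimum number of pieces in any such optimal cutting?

2

Let r[k] be the best obtainable value from length k. For each k, try every first piece i and keep the best of price[i] + r[k−i].
r[1] = 1
r[2] = max(1+1, 4+0) = 4
r[3] = max(1+4, 4+1, 8+0) = 8
r[4] = max(1+8, 4+4, 8+1, 8+0) = 9
r[5] = max(1+9, 4+8, 8+4, 8+1, 6+0) = 12
r[6] = max(1+12, 4+9, 8+8, 8+4, 6+1, 11+0) = 16
r[7] = max(1+16, 4+12, 8+9, …, 11+1, 14+0) = 17
r[8] = max(1+17, 4+16, 8+12, …, 14+1, 23+0) = 23
r[9] = max(1+23, 4+17, 8+16, …, 23+1, 17+0) = 24
Maximum revenue is $24.
Now minimize piece count subject to staying optimal: for each k, pieces[k] = 1 + min over i with p[i]+r[k−i]=r[k] of pieces[k−i].
pieces[6] = 2
pieces[7] = 3
pieces[8] = 1
pieces[9] = 2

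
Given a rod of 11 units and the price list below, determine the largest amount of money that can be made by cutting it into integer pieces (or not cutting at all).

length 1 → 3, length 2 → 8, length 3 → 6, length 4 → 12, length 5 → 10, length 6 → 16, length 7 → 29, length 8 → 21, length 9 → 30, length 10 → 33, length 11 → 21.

45

Let best[k] be the best obtainable value from length k. For each k, try every first piece i and keep the best of price[i] + best[k−i].
best[1] = 3
best[2] = 8
best[3] = 11  (first piece 1, then best[2]=8)
best[4] = 16  (first piece 2, then best[2]=8)
best[5] = 19  (first piece 1, then best[4]=16)
best[6] = 24  (first piece 2, then best[4]=16)
best[7] = 29
best[8] = 32  (first piece 1, then best[7]=29)
best[9] = 37  (first piece 2, then best[7]=29)
best[10] = 40  (first piece 1, then best[9]=37)
best[11] = 45  (first piece 2, then best[9]=37)
One optimal cutting: 7 + 2 + 2 → 29 + 8 + 8 = 45.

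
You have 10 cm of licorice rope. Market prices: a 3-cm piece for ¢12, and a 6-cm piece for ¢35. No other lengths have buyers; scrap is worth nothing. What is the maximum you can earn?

47

Build r[k] bottom-up: r[k] = max over allowed piece i of (p[i] + r[k−i]).
r[1] = 0
r[2] = 0
r[3] = 12
r[4] = 12
r[5] = 12
r[6] = max(12+12, 35+0) = 35
r[7] = max(12+12, 35+0) = 35
r[8] = max(12+12, 35+0) = 35
r[9] = max(12+35, 35+12) = 47
r[10] = max(12+35, 35+12) = 47
One optimal cutting: pieces 6 + 3 with 1 cm of scrap → ¢47.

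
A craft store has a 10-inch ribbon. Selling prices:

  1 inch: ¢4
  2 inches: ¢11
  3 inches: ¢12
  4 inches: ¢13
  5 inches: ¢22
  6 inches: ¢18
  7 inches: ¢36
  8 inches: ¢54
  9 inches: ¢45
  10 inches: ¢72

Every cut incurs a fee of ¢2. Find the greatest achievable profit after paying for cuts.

72

Let net[k] be the best obtainable value from length k. For each k, try every first piece i and keep the best of price[i] + net[k−i] minus the 2 cut fee when i<k.
net[1] = 4
net[2] = max(4+4-2, 11+0) = 11
net[3] = max(4+11-2, 11+4-2, 12+0) = 13
net[4] = max(4+13-2, 11+11-2, 12+4-2, 13+0) = 20
net[5] = max(4+20-2, 11+13-2, 12+11-2, 13+4-2, 22+0) = 22
net[6] = max(4+22-2, 11+20-2, 12+13-2, 13+11-2, 22+4-2, 18+0) = 29
net[7] = max(4+29-2, 11+22-2, 12+20-2, …, 18+4-2, 36+0) = 36
net[8] = max(4+36-2, 11+29-2, 12+22-2, …, 36+4-2, 54+0) = 54
net[9] = max(4+54-2, 11+36-2, 12+29-2, …, 54+4-2, 45+0) = 56
net[10] = max(4+56-2, 11+54-2, 12+36-2, …, 45+4-2, 72+0) = 72
Best is to make no cuts and sell whole for ¢72.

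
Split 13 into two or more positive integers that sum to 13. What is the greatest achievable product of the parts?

Let prod[k] be the best product for length k (with at least one cut). For each first piece i, the rest contributes max(k−i, prod[k−i]).
prod[2] = 1*max(1,0) = 1*1 = 1
prod[3] = max(1*2, 2*1) = 2
prod[4] = max(1*3, 2*2, 3*1) = 4
prod[5] = max(1*4, 2*3, 3*2, 4*1) = 6
prod[6] = max(1*6, 2*4, 3*3, 4*2, 5*1) = 9
prod[7] = max(1*9, 2*6, 3*4, 4*3, 5*2, 6*1) = 12
prod[8] = max(1*12, 2*9, 3*6, …, 6*2, 7*1) = 18
prod[9] = max(1*18, 2*12, 3*9, …, 7*2, 8*1) = 27
prod[10] = max(1*27, 2*18, 3*12, …, 8*2, 9*1) = 36
prod[11] = max(1*36, 2*27, 3*18, …, 9*2, 10*1) = 54
prod[12] = max(1*54, 2*36, 3*27, …, 10*2, 11*1) = 81
prod[13] = max(1*81, 2*54, 3*36, …, 11*2, 12*1) = 108
One optimal split: 3 + 3 + 3 + 2 + 2; product 3*3*3*2*2 = 108.

108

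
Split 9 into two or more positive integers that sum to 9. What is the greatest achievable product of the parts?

27

Let prod[k] be the best product for length k (with at least one cut). For each first piece i, the rest contributes max(k−i, prod[k−i]).
prod[2] = 1×max(1,0) = 1×1 = 1
prod[3] = 1×max(2,1) = 1×2 = 2
prod[4] = 2×max(2,1) = 2×2 = 4
prod[5] = 2×max(3,2) = 2×3 = 6
prod[6] = 3×max(3,2) = 3×3 = 9
prod[7] = 2×max(5,6) = 2×6 = 12
prod[8] = 2×max(6,9) = 2×9 = 18
prod[9] = 3×max(6,9) = 3×9 = 27
One optimal split: 3 + 3 + 3; product 3×3×3 = 27.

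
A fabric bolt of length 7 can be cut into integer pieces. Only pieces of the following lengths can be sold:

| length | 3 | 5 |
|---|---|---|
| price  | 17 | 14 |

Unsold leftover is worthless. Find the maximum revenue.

Let f[k] be the best obtainable value from length k. For each k, try every first piece i and keep the best of price[i] + f[k−i].
f[1] = 0
f[2] = 0
f[3] = 17
f[4] = 17
f[5] = max(17+0, 14+0) = 17
f[6] = max(17+17, 14+0) = 34
f[7] = max(17+17, 14+0) = 34
One optimal cutting: pieces 3 + 3 with 1 yard of scrap → $34.

34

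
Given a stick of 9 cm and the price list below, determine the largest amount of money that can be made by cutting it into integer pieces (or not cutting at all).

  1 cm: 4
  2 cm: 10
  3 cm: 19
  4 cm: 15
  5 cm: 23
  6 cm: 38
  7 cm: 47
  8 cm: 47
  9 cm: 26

Consider every possible first cut. best[k] is the best of p[i]+best[k−i] over all sellable i≤k.
best[1] = 4
best[2] = max(4+4, 10+0) = 10
best[3] = max(4+10, 10+4, 19+0) = 19
best[4] = max(4+19, 10+10, 19+4, 15+0) = 23
best[5] = max(4+23, 10+19, 19+10, 15+4, 23+0) = 29
best[6] = max(4+29, 10+23, 19+19, 15+10, 23+4, 38+0) = 38
best[7] = max(4+38, 10+29, 19+23, …, 38+4, 47+0) = 47
best[8] = max(4+47, 10+38, 19+29, …, 47+4, 47+0) = 51
best[9] = max(4+51, 10+47, 19+38, …, 47+4, 26+0) = 57
One optimal cutting: 7 + 2 → 47 + 10 = 57.

57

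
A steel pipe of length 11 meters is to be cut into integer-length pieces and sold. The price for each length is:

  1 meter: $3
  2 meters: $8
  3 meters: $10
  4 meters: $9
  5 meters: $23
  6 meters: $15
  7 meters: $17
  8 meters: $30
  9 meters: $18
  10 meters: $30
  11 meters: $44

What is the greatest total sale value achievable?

Let best[k] be the best obtainable value from length k. For each k, try every first piece i and keep the best of price[i] + best[k−i].
best[1] = 3
best[2] = max(3+3, 8+0) = 8
best[3] = max(3+8, 8+3, 10+0) = 11
best[4] = max(3+11, 8+8, 10+3, 9+0) = 16
best[5] = max(3+16, 8+11, 10+8, 9+3, 23+0) = 23
best[6] = max(3+23, 8+16, 10+11, 9+8, 23+3, 15+0) = 26
best[7] = max(3+26, 8+23, 10+16, …, 15+3, 17+0) = 31
best[8] = max(3+31, 8+26, 10+23, …, 17+3, 30+0) = 34
best[9] = max(3+34, 8+31, 10+26, …, 30+3, 18+0) = 39
best[10] = max(3+39, 8+34, 10+31, …, 18+3, 30+0) = 46
best[11] = max(3+46, 8+39, 10+34, …, 30+3, 44+0) = 49
One optimal cutting: 5 + 5 + 1 → $23 + $23 + $3 = $49.

49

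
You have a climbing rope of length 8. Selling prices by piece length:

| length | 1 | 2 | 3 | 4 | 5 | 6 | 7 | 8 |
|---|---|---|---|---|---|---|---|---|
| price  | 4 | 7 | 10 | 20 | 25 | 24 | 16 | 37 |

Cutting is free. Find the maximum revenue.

Consider every possible first cut. best[k] is the best of p[i]+best[k−i] over all sellable i≤k.
best[1] = 4
best[2] = 8  (first piece 1, then best[1]=4)
best[3] = 12  (first piece 1, then best[2]=8)
best[4] = 20
best[5] = 25
best[6] = 29  (first piece 1, then best[5]=25)
best[7] = 33  (first piece 1, then best[6]=29)
best[8] = 40  (first piece 4, then best[4]=20)
One optimal cutting: 4 + 4 → €20 + €20 = €40.

40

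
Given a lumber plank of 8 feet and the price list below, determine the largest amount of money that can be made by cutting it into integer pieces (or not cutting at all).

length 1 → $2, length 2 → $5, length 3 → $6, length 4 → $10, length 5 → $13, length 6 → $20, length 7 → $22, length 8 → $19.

Let R[k] be the best obtainable value from length k. For each k, try every first piece i and keep the best of price[i] + R[k−i].
R[1] = 2
R[2] = 5
R[3] = 7  (first piece 1, then R[2]=5)
R[4] = 10  (first piece 2, then R[2]=5)
R[5] = 13
R[6] = 20
R[7] = 22  (first piece 1, then R[6]=20)
R[8] = 25  (first piece 2, then R[6]=20)
One optimal cutting: 6 + 2 → $20 + $5 = $25.

25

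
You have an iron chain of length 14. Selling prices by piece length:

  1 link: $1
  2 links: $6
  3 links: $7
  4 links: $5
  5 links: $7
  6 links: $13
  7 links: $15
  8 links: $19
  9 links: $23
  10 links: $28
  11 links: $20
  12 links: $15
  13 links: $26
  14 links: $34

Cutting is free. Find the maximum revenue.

42

Consider every possible first cut. r[k] is the best of p[i]+r[k−i] over all sellable i≤k.
r[1] = 1
r[2] = max(1+1, 6+0) = 6
r[3] = max(1+6, 6+1, 7+0) = 7
r[4] = max(1+7, 6+6, 7+1, 5+0) = 12
r[5] = max(1+12, 6+7, 7+6, 5+1, 7+0) = 13
r[6] = max(1+13, 6+12, 7+7, 5+6, 7+1, 13+0) = 18
r[7] = max(1+18, 6+13, 7+12, …, 13+1, 15+0) = 19
r[8] = max(1+19, 6+18, 7+13, …, 15+1, 19+0) = 24
r[9] = max(1+24, 6+19, 7+18, …, 19+1, 23+0) = 25
r[10] = max(1+25, 6+24, 7+19, …, 23+1, 28+0) = 30
r[11] = max(1+30, 6+25, 7+24, …, 28+1, 20+0) = 31
r[12] = max(1+31, 6+30, 7+25, …, 20+1, 15+0) = 36
r[13] = max(1+36, 6+31, 7+30, …, 15+1, 26+0) = 37
r[14] = max(1+37, 6+36, 7+31, …, 26+1, 34+0) = 42
One optimal cutting: 2 + 2 + 2 + 2 + 2 + 2 + 2 → $6 + $6 + $6 + $6 + $6 + $6 + $6 = $42.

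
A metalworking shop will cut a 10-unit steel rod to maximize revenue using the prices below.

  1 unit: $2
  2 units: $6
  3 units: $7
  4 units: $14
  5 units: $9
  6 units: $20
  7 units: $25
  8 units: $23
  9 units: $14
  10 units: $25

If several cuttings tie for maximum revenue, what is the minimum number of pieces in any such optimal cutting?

Let r[k] be the best obtainable value from length k. For each k, try every first piece i and keep the best of price[i] + r[k−i].
r[1] = 2
r[2] = max(2+2, 6+0) = 6
r[3] = max(2+6, 6+2, 7+0) = 8
r[4] = max(2+8, 6+6, 7+2, 14+0) = 14
r[5] = max(2+14, 6+8, 7+6, 14+2, 9+0) = 16
r[6] = max(2+16, 6+14, 7+8, 14+6, 9+2, 20+0) = 20
r[7] = max(2+20, 6+16, 7+14, …, 20+2, 25+0) = 25
r[8] = max(2+25, 6+20, 7+16, …, 25+2, 23+0) = 28
r[9] = max(2+28, 6+25, 7+20, …, 23+2, 14+0) = 31
r[10] = max(2+31, 6+28, 7+25, …, 14+2, 25+0) = 34
Maximum revenue is $34.
Now minimize piece count subject to staying optimal: for each k, pieces[k] = 1 + min over i with p[i]+r[k−i]=r[k] of pieces[k−i].
pieces[7] = 1
pieces[8] = 2
pieces[9] = 2
pieces[10] = 2

2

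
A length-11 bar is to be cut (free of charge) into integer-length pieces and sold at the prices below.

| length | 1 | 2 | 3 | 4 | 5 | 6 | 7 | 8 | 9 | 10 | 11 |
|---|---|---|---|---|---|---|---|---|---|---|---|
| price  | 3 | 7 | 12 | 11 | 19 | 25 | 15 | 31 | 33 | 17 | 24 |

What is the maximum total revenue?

44

Build R[k] bottom-up: R[k] = max over allowed piece i of (p[i] + R[k−i]).
R[1] = 3
R[2] = max(3+3, 7+0) = 7
R[3] = max(3+7, 7+3, 12+0) = 12
R[4] = max(3+12, 7+7, 12+3, 11+0) = 15
R[5] = max(3+15, 7+12, 12+7, 11+3, 19+0) = 19
R[6] = max(3+19, 7+15, 12+12, 11+7, 19+3, 25+0) = 25
R[7] = max(3+25, 7+19, 12+15, …, 25+3, 15+0) = 28
R[8] = max(3+28, 7+25, 12+19, …, 15+3, 31+0) = 32
R[9] = max(3+32, 7+28, 12+25, …, 31+3, 33+0) = 37
R[10] = max(3+37, 7+32, 12+28, …, 33+3, 17+0) = 40
R[11] = max(3+40, 7+37, 12+32, …, 17+3, 24+0) = 44
One optimal cutting: 6 + 3 + 2 → €25 + €12 + €7 = €44.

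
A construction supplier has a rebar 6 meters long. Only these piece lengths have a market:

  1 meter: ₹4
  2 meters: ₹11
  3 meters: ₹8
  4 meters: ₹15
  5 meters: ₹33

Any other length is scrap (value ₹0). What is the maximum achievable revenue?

37

Consider every possible first cut. best[k] is the best of p[i]+best[k−i] over all sellable i≤k.
best[1] = 4
best[2] = 11
best[3] = 15  (first piece 1, then best[2]=11)
best[4] = 22  (first piece 2, then best[2]=11)
best[5] = 33
best[6] = 37  (first piece 1, then best[5]=33)
One optimal cutting: 5 + 1 → ₹37.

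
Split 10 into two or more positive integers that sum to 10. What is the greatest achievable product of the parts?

36

Fill g[k] for k=2..10: at each k try every first piece i and multiply by the better of (k−i) uncut or g[k−i].
g[2] = 1×max(1,0) = 1×1 = 1
g[3] = 1×max(2,1) = 1×2 = 2
g[4] = 2×max(2,1) = 2×2 = 4
g[5] = 2×max(3,2) = 2×3 = 6
g[6] = 3×max(3,2) = 3×3 = 9
g[7] = 2×max(5,6) = 2×6 = 12
g[8] = 2×max(6,9) = 2×9 = 18
g[9] = 3×max(6,9) = 3×9 = 27
g[10] = 2×max(8,18) = 2×18 = 36
One optimal split: 3 + 3 + 2 + 2; product 3×3×2×2 = 36.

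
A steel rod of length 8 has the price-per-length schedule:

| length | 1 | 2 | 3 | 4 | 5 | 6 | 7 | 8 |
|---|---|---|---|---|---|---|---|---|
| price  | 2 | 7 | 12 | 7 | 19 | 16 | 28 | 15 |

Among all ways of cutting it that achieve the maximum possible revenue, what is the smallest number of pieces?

Consider every possible first cut. r[k] is the best of p[i]+r[k−i] over all sellable i≤k.
r[1] = 2
r[2] = 7
r[3] = 12
r[4] = 14  (first piece 1, then r[3]=12)
r[5] = 19  (first piece 2, then r[3]=12)
r[6] = 24  (first piece 3, then r[3]=12)
r[7] = 28
r[8] = 31  (first piece 2, then r[6]=24)
Maximum revenue is $31.
Now minimize piece count subject to staying optimal: for each k, pieces[k] = 1 + min over i with p[i]+r[k−i]=r[k] of pieces[k−i].
pieces[5] = 1
pieces[6] = 2
pieces[7] = 1
pieces[8] = 2

2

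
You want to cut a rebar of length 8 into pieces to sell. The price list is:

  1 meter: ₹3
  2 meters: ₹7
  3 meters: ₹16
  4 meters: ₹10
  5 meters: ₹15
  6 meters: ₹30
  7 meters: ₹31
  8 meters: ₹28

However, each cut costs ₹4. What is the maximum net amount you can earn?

33

Build r[k] bottom-up: r[k] = max over allowed piece i of (p[i] + r[k−i]) − 4 per cut.
r[1] = 3
r[2] = 7
r[3] = 16
r[4] = 15  (first piece 1, then r[3]=16)
r[5] = 19  (first piece 2, then r[3]=16)
r[6] = 30
r[7] = 31
r[8] = 33  (first piece 2, then r[6]=30)
One optimal plan: pieces 6 + 2 (1 cut) → ₹37 − ₹4 = ₹33.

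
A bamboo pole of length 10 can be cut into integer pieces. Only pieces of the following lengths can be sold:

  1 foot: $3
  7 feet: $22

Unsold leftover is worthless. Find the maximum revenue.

Let r[k] be the best obtainable value from length k. For each k, try every first piece i and keep the best of price[i] + r[k−i].
r[1] = 3
r[2] = 6  (first piece 1, then r[1]=3)
r[3] = 9  (first piece 1, then r[2]=6)
r[4] = 12  (first piece 1, then r[3]=9)
r[5] = 15  (first piece 1, then r[4]=12)
r[6] = 18  (first piece 1, then r[5]=15)
r[7] = max(3+18, 22+0) = 22
r[8] = max(3+22, 22+3) = 25
r[9] = max(3+25, 22+6) = 28
r[10] = max(3+28, 22+9) = 31
One optimal cutting: 7 + 1 + 1 + 1 → $31.

31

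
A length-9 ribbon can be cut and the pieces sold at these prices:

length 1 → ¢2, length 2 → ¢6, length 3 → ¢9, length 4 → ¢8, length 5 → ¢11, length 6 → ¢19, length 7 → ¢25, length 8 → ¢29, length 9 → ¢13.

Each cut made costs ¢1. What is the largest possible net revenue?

30

Let net[k] be the best obtainable value from length k. For each k, try every first piece i and keep the best of price[i] + net[k−i] minus the 1 cut fee when i<k.
net[1] = 2
net[2] = 6
net[3] = 9
net[4] = 11  (first piece 2, then net[2]=6)
net[5] = 14  (first piece 2, then net[3]=9)
net[6] = 19
net[7] = 25
net[8] = 29
net[9] = 30  (first piece 1, then net[8]=29)
One optimal plan: pieces 8 + 1 (1 cut) → ¢31 − ¢1 = ¢30.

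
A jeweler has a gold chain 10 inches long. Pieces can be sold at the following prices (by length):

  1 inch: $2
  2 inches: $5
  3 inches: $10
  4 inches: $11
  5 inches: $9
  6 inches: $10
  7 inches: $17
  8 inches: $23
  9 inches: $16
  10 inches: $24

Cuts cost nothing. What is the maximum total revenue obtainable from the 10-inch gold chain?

32

Let v[k] be the best obtainable value from length k. For each k, try every first piece i and keep the best of price[i] + v[k−i].
v[1] = 2
v[2] = 5
v[3] = 10
v[4] = 12  (first piece 1, then v[3]=10)
v[5] = 15  (first piece 2, then v[3]=10)
v[6] = 20  (first piece 3, then v[3]=10)
v[7] = 22  (first piece 1, then v[6]=20)
v[8] = 25  (first piece 2, then v[6]=20)
v[9] = 30  (first piece 3, then v[6]=20)
v[10] = 32  (first piece 1, then v[9]=30)
One optimal cutting: 3 + 3 + 3 + 1 → $10 + $10 + $10 + $2 = $32.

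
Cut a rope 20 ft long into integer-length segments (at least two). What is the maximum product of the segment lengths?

Define f[k] = max over 1≤i<k of i · max(k−i, f[k−i]); the inner max lets the remainder stay uncut if that's better.
f[2] = 1×max(1,0) = 1×1 = 1
f[3] = 1×max(2,1) = 1×2 = 2
f[4] = 2×max(2,1) = 2×2 = 4
f[5] = 2×max(3,2) = 2×3 = 6
f[6] = 3×max(3,2) = 3×3 = 9
f[7] = 2×max(5,6) = 2×6 = 12
f[8] = 2×max(6,9) = 2×9 = 18
f[9] = 3×max(6,9) = 3×9 = 27
f[10] = 2×max(8,18) = 2×18 = 36
f[11] = 2×max(9,27) = 2×27 = 54
f[12] = 3×max(9,27) = 3×27 = 81
f[13] = 2×max(11,54) = 2×54 = 108
f[14] = 2×max(12,81) = 2×81 = 162
f[15] = 3×max(12,81) = 3×81 = 243
f[16] = 2×max(14,162) = 2×162 = 324
f[17] = 2×max(15,243) = 2×243 = 486
f[18] = 3×max(15,243) = 3×243 = 729
f[19] = 2×max(17,486) = 2×486 = 972
f[20] = 2×max(18,729) = 2×729 = 1458
One optimal split: 3 + 3 + 3 + 3 + 3 + 3 + 2; product 3×3×3×3×3×3×2 = 1458.

1458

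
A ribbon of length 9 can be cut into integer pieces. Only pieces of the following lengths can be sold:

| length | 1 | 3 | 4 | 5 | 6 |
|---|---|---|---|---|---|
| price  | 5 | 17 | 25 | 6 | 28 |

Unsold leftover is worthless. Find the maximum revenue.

55

Let r[k] be the best obtainable value from length k. For each k, try every first piece i and keep the best of price[i] + r[k−i].
r[1] = 5
r[2] = 10  (first piece 1, then r[1]=5)
r[3] = max(5+10, 17+0) = 17
r[4] = max(5+17, 17+5, 25+0) = 25
r[5] = max(5+25, 17+10, 25+5, 6+0) = 30
r[6] = max(5+30, 17+17, 25+10, 6+5, 28+0) = 35
r[7] = max(5+35, 17+25, 25+17, 6+10, 28+5) = 42
r[8] = max(5+42, 17+30, 25+25, 6+17, 28+10) = 50
r[9] = max(5+50, 17+35, 25+30, 6+25, 28+17) = 55
One optimal cutting: 4 + 4 + 1 → ¢55.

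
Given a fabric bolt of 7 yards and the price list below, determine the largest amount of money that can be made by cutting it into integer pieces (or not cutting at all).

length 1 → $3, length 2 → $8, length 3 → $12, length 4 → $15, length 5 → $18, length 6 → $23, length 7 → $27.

Consider every possible first cut. best[k] is the best of p[i]+best[k−i] over all sellable i≤k.
best[1] = 3
best[2] = max(3+3, 8+0) = 8
best[3] = max(3+8, 8+3, 12+0) = 12
best[4] = max(3+12, 8+8, 12+3, 15+0) = 16
best[5] = max(3+16, 8+12, 12+8, 15+3, 18+0) = 20
best[6] = max(3+20, 8+16, 12+12, 15+8, 18+3, 23+0) = 24
best[7] = max(3+24, 8+20, 12+16, …, 23+3, 27+0) = 28
One optimal cutting: 3 + 2 + 2 → $12 + $8 + $8 = $28.

28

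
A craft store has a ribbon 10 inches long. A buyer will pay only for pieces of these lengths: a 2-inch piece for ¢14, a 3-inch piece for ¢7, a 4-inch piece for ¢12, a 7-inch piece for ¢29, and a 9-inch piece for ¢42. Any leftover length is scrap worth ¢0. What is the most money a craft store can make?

Build best[k] bottom-up: best[k] = max over allowed piece i of (p[i] + best[k−i]).
best[1] = 0
best[2] = 14
best[3] = max(14+0, 7+0) = 14
best[4] = max(14+14, 7+0, 12+0) = 28
best[5] = max(14+14, 7+14, 12+0) = 28
best[6] = max(14+28, 7+14, 12+14) = 42
best[7] = max(14+28, 7+28, 12+14, 29+0) = 42
best[8] = max(14+42, 7+28, 12+28, 29+0) = 56
best[9] = max(14+42, 7+42, 12+28, 29+14, 42+0) = 56
best[10] = max(14+56, 7+42, 12+42, 29+14, 42+0) = 70
One optimal cutting: 2 + 2 + 2 + 2 + 2 → ¢70.

70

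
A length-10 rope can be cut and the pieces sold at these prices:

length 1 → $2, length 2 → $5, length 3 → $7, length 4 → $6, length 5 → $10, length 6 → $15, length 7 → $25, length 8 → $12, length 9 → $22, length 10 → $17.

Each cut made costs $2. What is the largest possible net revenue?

Build v[k] bottom-up: v[k] = max over allowed piece i of (p[i] + v[k−i]) − 2 per cut.
v[1] = 2
v[2] = max(2+2-2, 5+0) = 5
v[3] = max(2+5-2, 5+2-2, 7+0) = 7
v[4] = max(2+7-2, 5+5-2, 7+2-2, 6+0) = 8
v[5] = max(2+8-2, 5+7-2, 7+5-2, 6+2-2, 10+0) = 10
v[6] = max(2+10-2, 5+8-2, 7+7-2, 6+5-2, 10+2-2, 15+0) = 15
v[7] = max(2+15-2, 5+10-2, 7+8-2, …, 15+2-2, 25+0) = 25
v[8] = max(2+25-2, 5+15-2, 7+10-2, …, 25+2-2, 12+0) = 25
v[9] = max(2+25-2, 5+25-2, 7+15-2, …, 12+2-2, 22+0) = 28
v[10] = max(2+28-2, 5+25-2, 7+25-2, …, 22+2-2, 17+0) = 30
One optimal plan: pieces 7 + 3 (1 cut) → $32 − $2 = $30.

30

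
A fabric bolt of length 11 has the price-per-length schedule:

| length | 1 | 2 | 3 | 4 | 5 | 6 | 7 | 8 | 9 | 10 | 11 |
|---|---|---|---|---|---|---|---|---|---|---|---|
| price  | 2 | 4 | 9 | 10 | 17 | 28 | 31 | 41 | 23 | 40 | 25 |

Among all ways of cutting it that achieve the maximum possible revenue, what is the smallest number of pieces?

2

Let r[k] be the best obtainable value from length k. For each k, try every first piece i and keep the best of price[i] + r[k−i].
r[1] = 2
r[2] = max(2+2, 4+0) = 4
r[3] = max(2+4, 4+2, 9+0) = 9
r[4] = max(2+9, 4+4, 9+2, 10+0) = 11
r[5] = max(2+11, 4+9, 9+4, 10+2, 17+0) = 17
r[6] = max(2+17, 4+11, 9+9, 10+4, 17+2, 28+0) = 28
r[7] = max(2+28, 4+17, 9+11, …, 28+2, 31+0) = 31
r[8] = max(2+31, 4+28, 9+17, …, 31+2, 41+0) = 41
r[9] = max(2+41, 4+31, 9+28, …, 41+2, 23+0) = 43
r[10] = max(2+43, 4+41, 9+31, …, 23+2, 40+0) = 45
r[11] = max(2+45, 4+43, 9+41, …, 40+2, 25+0) = 50
Maximum revenue is $50.
Now minimize piece count subject to staying optimal: for each k, pieces[k] = 1 + min over i with p[i]+r[k−i]=r[k] of pieces[k−i].
pieces[8] = 1
pieces[9] = 2
pieces[10] = 2
pieces[11] = 2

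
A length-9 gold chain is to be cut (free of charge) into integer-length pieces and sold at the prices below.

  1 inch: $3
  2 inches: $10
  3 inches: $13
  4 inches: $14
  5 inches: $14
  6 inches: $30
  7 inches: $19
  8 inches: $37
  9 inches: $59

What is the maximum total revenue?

59

Build best[k] bottom-up: best[k] = max over allowed piece i of (p[i] + best[k−i]).
best[1] = 3
best[2] = 10
best[3] = 13  (first piece 1, then best[2]=10)
best[4] = 20  (first piece 2, then best[2]=10)
best[5] = 23  (first piece 1, then best[4]=20)
best[6] = 30  (first piece 2, then best[4]=20)
best[7] = 33  (first piece 1, then best[6]=30)
best[8] = 40  (first piece 2, then best[6]=30)
best[9] = 59
Best is to sell the whole 9-inch piece uncut for $59.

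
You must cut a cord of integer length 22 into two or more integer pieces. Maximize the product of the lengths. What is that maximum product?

Let f[k] be the best product for length k (with at least one cut). For each first piece i, the rest contributes max(k−i, f[k−i]).
Small cases: f[2]=1, f[3]=2, f[4]=4, f[5]=6, f[6]=9, f[7]=12, f[8]=18, f[9]=27, f[10]=36, f[11]=54, f[12]=81, f[13]=108, f[14]=162, f[15]=243, f[16]=324, f[17]=486.
f[18] = 3*max(15,243) = 3*243 = 729
f[19] = 2*max(17,486) = 2*486 = 972
f[20] = 2*max(18,729) = 2*729 = 1458
f[21] = 3*max(18,729) = 3*729 = 2187
f[22] = 2*max(20,1458) = 2*1458 = 2916
One optimal split: 3 + 3 + 3 + 3 + 3 + 3 + 2 + 2; product 3*3*3*3*3*3*2*2 = 2916.

2916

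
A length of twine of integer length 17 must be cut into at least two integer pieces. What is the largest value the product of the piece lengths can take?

Define m[k] = max over 1≤i<k of i · max(k−i, m[k−i]); the inner max lets the remainder stay uncut if that's better.
m[2] = 1*max(1,0) = 1*1 = 1
m[3] = 1*max(2,1) = 1*2 = 2
m[4] = 2*max(2,1) = 2*2 = 4
m[5] = 2*max(3,2) = 2*3 = 6
m[6] = 3*max(3,2) = 3*3 = 9
m[7] = 2*max(5,6) = 2*6 = 12
m[8] = 2*max(6,9) = 2*9 = 18
m[9] = 3*max(6,9) = 3*9 = 27
m[10] = 2*max(8,18) = 2*18 = 36
m[11] = 2*max(9,27) = 2*27 = 54
m[12] = 3*max(9,27) = 3*27 = 81
m[13] = 2*max(11,54) = 2*54 = 108
m[14] = 2*max(12,81) = 2*81 = 162
m[15] = 3*max(12,81) = 3*81 = 243
m[16] = 2*max(14,162) = 2*162 = 324
m[17] = 2*max(15,243) = 2*243 = 486
One optimal split: 3 + 3 + 3 + 3 + 3 + 2; product 3*3*3*3*3*2 = 486.

486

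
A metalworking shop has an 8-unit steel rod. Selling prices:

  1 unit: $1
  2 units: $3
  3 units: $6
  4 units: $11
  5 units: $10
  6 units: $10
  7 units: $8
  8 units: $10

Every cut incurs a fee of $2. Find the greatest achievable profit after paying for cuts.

20

Consider every possible first cut. net[k] is the best of p[i]+net[k−i] over all sellable i≤k, charging 2 whenever i<k.
net[1] = 1
net[2] = 3
net[3] = 6
net[4] = 11
net[5] = 10  (first piece 1, then net[4]=11)
net[6] = 12  (first piece 2, then net[4]=11)
net[7] = 15  (first piece 3, then net[4]=11)
net[8] = 20  (first piece 4, then net[4]=11)
One optimal plan: pieces 4 + 4 (1 cut) → $22 − $2 = $20.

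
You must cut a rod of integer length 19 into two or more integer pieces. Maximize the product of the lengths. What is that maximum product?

Let f[k] be the best product for length k (with at least one cut). For each first piece i, the rest contributes max(k−i, f[k−i]).
f[2] = 1×max(1,0) = 1×1 = 1
f[3] = max(1×2, 2×1) = 2
f[4] = max(1×3, 2×2, 3×1) = 4
f[5] = max(1×4, 2×3, 3×2, 4×1) = 6
f[6] = max(1×6, 2×4, 3×3, 4×2, 5×1) = 9
f[7] = max(1×9, 2×6, 3×4, 4×3, 5×2, 6×1) = 12
f[8] = max(1×12, 2×9, 3×6, …, 6×2, 7×1) = 18
f[9] = max(1×18, 2×12, 3×9, …, 7×2, 8×1) = 27
f[10] = max(1×27, 2×18, 3×12, …, 8×2, 9×1) = 36
f[11] = max(1×36, 2×27, 3×18, …, 9×2, 10×1) = 54
f[12] = max(1×54, 2×36, 3×27, …, 10×2, 11×1) = 81
f[13] = max(1×81, 2×54, 3×36, …, 11×2, 12×1) = 108
f[14] = max(1×108, 2×81, 3×54, …, 12×2, 13×1) = 162
f[15] = max(1×162, 2×108, 3×81, …, 13×2, 14×1) = 243
f[16] = max(1×243, 2×162, 3×108, …, 14×2, 15×1) = 324
f[17] = max(1×324, 2×243, 3×162, …, 15×2, 16×1) = 486
f[18] = max(1×486, 2×324, 3×243, …, 16×2, 17×1) = 729
f[19] = max(1×729, 2×486, 3×324, …, 17×2, 18×1) = 972
One optimal split: 3 + 3 + 3 + 3 + 3 + 2 + 2; product 3×3×3×3×3×2×2 = 972.

972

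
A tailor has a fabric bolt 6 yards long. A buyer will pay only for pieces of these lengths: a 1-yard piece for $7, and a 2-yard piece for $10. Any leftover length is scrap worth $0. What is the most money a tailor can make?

42

Let f[k] be the best obtainable value from length k. For each k, try every first piece i and keep the best of price[i] + f[k−i].
f[1] = 7
f[2] = max(7+7, 10+0) = 14
f[3] = max(7+14, 10+7) = 21
f[4] = max(7+21, 10+14) = 28
f[5] = max(7+28, 10+21) = 35
f[6] = max(7+35, 10+28) = 42
One optimal cutting: 1 + 1 + 1 + 1 + 1 + 1 → $42.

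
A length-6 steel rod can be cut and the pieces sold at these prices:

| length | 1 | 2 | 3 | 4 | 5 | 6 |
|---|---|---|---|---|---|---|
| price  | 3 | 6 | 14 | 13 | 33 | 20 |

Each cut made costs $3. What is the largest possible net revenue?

33

Consider every possible first cut. v[k] is the best of p[i]+v[k−i] over all sellable i≤k, charging 3 whenever i<k.
v[1] = 3
v[2] = 6
v[3] = 14
v[4] = 14  (first piece 1, then v[3]=14)
v[5] = 33
v[6] = 33  (first piece 1, then v[5]=33)
One optimal plan: pieces 5 + 1 (1 cut) → $36 − $3 = $33.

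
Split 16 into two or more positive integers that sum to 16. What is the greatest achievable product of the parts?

324

Fill m[k] for k=2..16: at each k try every first piece i and multiply by the better of (k−i) uncut or m[k−i].
m[2] = 1·max(1,0) = 1·1 = 1
m[3] = max(1·2, 2·1) = 2
m[4] = max(1·3, 2·2, 3·1) = 4
m[5] = max(1·4, 2·3, 3·2, 4·1) = 6
m[6] = max(1·6, 2·4, 3·3, 4·2, 5·1) = 9
m[7] = max(1·9, 2·6, 3·4, 4·3, 5·2, 6·1) = 12
m[8] = max(1·12, 2·9, 3·6, …, 6·2, 7·1) = 18
m[9] = max(1·18, 2·12, 3·9, …, 7·2, 8·1) = 27
m[10] = max(1·27, 2·18, 3·12, …, 8·2, 9·1) = 36
m[11] = max(1·36, 2·27, 3·18, …, 9·2, 10·1) = 54
m[12] = max(1·54, 2·36, 3·27, …, 10·2, 11·1) = 81
m[13] = max(1·81, 2·54, 3·36, …, 11·2, 12·1) = 108
m[14] = max(1·108, 2·81, 3·54, …, 12·2, 13·1) = 162
m[15] = max(1·162, 2·108, 3·81, …, 13·2, 14·1) = 243
m[16] = max(1·243, 2·162, 3·108, …, 14·2, 15·1) = 324
One optimal split: 3 + 3 + 3 + 3 + 2 + 2; product 3·3·3·3·2·2 = 324.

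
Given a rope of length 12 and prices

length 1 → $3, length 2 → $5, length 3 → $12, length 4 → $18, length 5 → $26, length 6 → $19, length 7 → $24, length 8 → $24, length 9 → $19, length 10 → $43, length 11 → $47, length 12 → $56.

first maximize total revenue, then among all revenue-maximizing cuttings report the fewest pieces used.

4

Build r[k] bottom-up: r[k] = max over allowed piece i of (p[i] + r[k−i]).
r[1] = 3
r[2] = max(3+3, 5+0) = 6
r[3] = max(3+6, 5+3, 12+0) = 12
r[4] = max(3+12, 5+6, 12+3, 18+0) = 18
r[5] = max(3+18, 5+12, 12+6, 18+3, 26+0) = 26
r[6] = max(3+26, 5+18, 12+12, 18+6, 26+3, 19+0) = 29
r[7] = max(3+29, 5+26, 12+18, …, 19+3, 24+0) = 32
r[8] = max(3+32, 5+29, 12+26, …, 24+3, 24+0) = 38
r[9] = max(3+38, 5+32, 12+29, …, 24+3, 19+0) = 44
r[10] = max(3+44, 5+38, 12+32, …, 19+3, 43+0) = 52
r[11] = max(3+52, 5+44, 12+38, …, 43+3, 47+0) = 55
r[12] = max(3+55, 5+52, 12+44, …, 47+3, 56+0) = 58
Maximum revenue is $58.
Now minimize piece count subject to staying optimal: for each k, pieces[k] = 1 + min over i with p[i]+r[k−i]=r[k] of pieces[k−i].
pieces[9] = 2
pieces[10] = 2
pieces[11] = 3
pieces[12] = 4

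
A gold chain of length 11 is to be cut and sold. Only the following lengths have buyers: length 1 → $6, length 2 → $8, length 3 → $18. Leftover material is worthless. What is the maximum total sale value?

66

Let best[k] be the best obtainable value from length k. For each k, try every first piece i and keep the best of price[i] + best[k−i].
best[1] = 6
best[2] = max(6+6, 8+0) = 12
best[3] = max(6+12, 8+6, 18+0) = 18
best[4] = max(6+18, 8+12, 18+6) = 24
best[5] = max(6+24, 8+18, 18+12) = 30
best[6] = max(6+30, 8+24, 18+18) = 36
best[7] = max(6+36, 8+30, 18+24) = 42
best[8] = max(6+42, 8+36, 18+30) = 48
best[9] = max(6+48, 8+42, 18+36) = 54
best[10] = max(6+54, 8+48, 18+42) = 60
best[11] = max(6+60, 8+54, 18+48) = 66
One optimal cutting: 1 + 1 + 1 + 1 + 1 + 1 + 1 + 1 + 1 + 1 + 1 → $66.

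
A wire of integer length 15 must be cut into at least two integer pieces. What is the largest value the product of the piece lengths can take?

243

Fill f[k] for k=2..15: at each k try every first piece i and multiply by the better of (k−i) uncut or f[k−i].
f[2] = 1·max(1,0) = 1·1 = 1
f[3] = 1·max(2,1) = 1·2 = 2
f[4] = 2·max(2,1) = 2·2 = 4
f[5] = 2·max(3,2) = 2·3 = 6
f[6] = 3·max(3,2) = 3·3 = 9
f[7] = 2·max(5,6) = 2·6 = 12
f[8] = 2·max(6,9) = 2·9 = 18
f[9] = 3·max(6,9) = 3·9 = 27
f[10] = 2·max(8,18) = 2·18 = 36
f[11] = 2·max(9,27) = 2·27 = 54
f[12] = 3·max(9,27) = 3·27 = 81
f[13] = 2·max(11,54) = 2·54 = 108
f[14] = 2·max(12,81) = 2·81 = 162
f[15] = 3·max(12,81) = 3·81 = 243
One optimal split: 3 + 3 + 3 + 3 + 3; product 3·3·3·3·3 = 243.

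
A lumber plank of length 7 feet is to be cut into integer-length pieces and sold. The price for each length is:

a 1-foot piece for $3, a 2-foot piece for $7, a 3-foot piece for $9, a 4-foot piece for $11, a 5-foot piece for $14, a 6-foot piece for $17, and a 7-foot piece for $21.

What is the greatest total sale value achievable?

24

Build R[k] bottom-up: R[k] = max over allowed piece i of (p[i] + R[k−i]).
R[1] = 3
R[2] = max(3+3, 7+0) = 7
R[3] = max(3+7, 7+3, 9+0) = 10
R[4] = max(3+10, 7+7, 9+3, 11+0) = 14
R[5] = max(3+14, 7+10, 9+7, 11+3, 14+0) = 17
R[6] = max(3+17, 7+14, 9+10, 11+7, 14+3, 17+0) = 21
R[7] = max(3+21, 7+17, 9+14, …, 17+3, 21+0) = 24
One optimal cutting: 2 + 2 + 2 + 1 → $7 + $7 + $7 + $3 = $24.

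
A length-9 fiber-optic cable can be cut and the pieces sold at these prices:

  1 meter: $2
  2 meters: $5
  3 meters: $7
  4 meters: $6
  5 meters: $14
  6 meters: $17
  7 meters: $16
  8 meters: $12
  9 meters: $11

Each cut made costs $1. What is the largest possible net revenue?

Build v[k] bottom-up: v[k] = max over allowed piece i of (p[i] + v[k−i]) − 1 per cut.
v[1] = 2
v[2] = 5
v[3] = 7
v[4] = 9  (first piece 2, then v[2]=5)
v[5] = 14
v[6] = 17
v[7] = 18  (first piece 1, then v[6]=17)
v[8] = 21  (first piece 2, then v[6]=17)
v[9] = 23  (first piece 3, then v[6]=17)
One optimal plan: pieces 6 + 3 (1 cut) → $24 − $1 = $23.

23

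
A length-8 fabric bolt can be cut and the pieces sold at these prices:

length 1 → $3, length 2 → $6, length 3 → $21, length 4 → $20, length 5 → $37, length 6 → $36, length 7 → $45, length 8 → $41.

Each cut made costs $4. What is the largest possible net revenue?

Consider every possible first cut. net[k] is the best of p[i]+net[k−i] over all sellable i≤k, charging 4 whenever i<k.
net[1] = 3
net[2] = max(3+3-4, 6+0) = 6
net[3] = max(3+6-4, 6+3-4, 21+0) = 21
net[4] = max(3+21-4, 6+6-4, 21+3-4, 20+0) = 20
net[5] = max(3+20-4, 6+21-4, 21+6-4, 20+3-4, 37+0) = 37
net[6] = max(3+37-4, 6+20-4, 21+21-4, 20+6-4, 37+3-4, 36+0) = 38
net[7] = max(3+38-4, 6+37-4, 21+20-4, …, 36+3-4, 45+0) = 45
net[8] = max(3+45-4, 6+38-4, 21+37-4, …, 45+3-4, 41+0) = 54
One optimal plan: pieces 5 + 3 (1 cut) → $58 − $4 = $54.

54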